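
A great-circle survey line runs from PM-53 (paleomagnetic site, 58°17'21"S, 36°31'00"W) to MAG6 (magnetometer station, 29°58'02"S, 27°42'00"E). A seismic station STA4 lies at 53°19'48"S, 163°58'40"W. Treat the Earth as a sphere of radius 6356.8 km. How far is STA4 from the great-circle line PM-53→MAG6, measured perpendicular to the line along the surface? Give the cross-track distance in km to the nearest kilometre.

PM-53: φ = -58.28917°, λ = -36.51667°
MAG6: φ = -29.96722°, λ = +27.70000°
STA4: φ = -53.33000°, λ = -163.97778°
δ₁₃ = central angle PM-53→STA4 = 1.057079 rad  (haversine)
θ₁₃ = bearing PM-53→STA4 = 212.977°,  θ₁₂ = bearing PM-53→MAG6 = 85.747°
dₓₜ = R·arcsin(sin δ₁₃ · sin(θ₁₃ − θ₁₂)) = 6356.8·arcsin(0.87092·sin(127.230°)) = 4870.959 km
|dₓₜ| = 4870.959 km

4871 km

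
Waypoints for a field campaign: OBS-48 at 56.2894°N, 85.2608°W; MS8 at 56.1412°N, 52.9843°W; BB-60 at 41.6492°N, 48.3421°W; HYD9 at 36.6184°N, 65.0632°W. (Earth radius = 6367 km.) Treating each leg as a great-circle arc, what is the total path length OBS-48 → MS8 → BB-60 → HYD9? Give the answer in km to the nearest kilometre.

5164 km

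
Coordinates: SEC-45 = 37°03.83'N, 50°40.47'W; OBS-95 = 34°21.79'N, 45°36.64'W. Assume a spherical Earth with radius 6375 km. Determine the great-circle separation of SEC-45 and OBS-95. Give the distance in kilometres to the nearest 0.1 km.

547.2 km

SEC-45: φ = +37.06383°, λ = -50.67450°
OBS-95: φ = +34.36317°, λ = -45.61067°
Δφ = -2.7007°,  Δλ = 5.0638°
a = sin²(Δφ/2) + cos φ₁ cos φ₂ sin²(Δλ/2) = 0.001841
c = 2·arcsin(√a) = 0.085835 rad = 4.9180°
d = R·c = 6375 × 0.085835 = 547.2 km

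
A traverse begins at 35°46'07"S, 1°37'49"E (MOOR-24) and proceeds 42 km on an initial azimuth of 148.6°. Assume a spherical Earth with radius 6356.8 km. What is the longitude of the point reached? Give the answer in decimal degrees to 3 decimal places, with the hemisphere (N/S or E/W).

MOOR-24: φ = -35.76861°, λ = +1.63028°
δ = d/R = 42/6356.8 = 0.006607 rad
φ₂ = arcsin(sin φ₁ cos δ + cos φ₁ sin δ cos θ)
   = arcsin(-0.58451·0.99998 + 0.81138·0.00661·-0.85355) = -36.09148°
λ₂ = λ₁ + atan2(sin θ sin δ cos φ₁, cos δ − sin φ₁ sin φ₂) = 1.87435°

1.874°E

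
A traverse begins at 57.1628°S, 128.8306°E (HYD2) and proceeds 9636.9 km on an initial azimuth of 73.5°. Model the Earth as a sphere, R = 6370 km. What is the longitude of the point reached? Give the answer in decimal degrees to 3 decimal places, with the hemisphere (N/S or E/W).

156.901°W

δ = d/R = 9636.9/6370 = 1.512857 rad
φ₂ = arcsin(sin φ₁ cos δ + cos φ₁ sin δ cos θ)
   = arcsin(-0.84021·0.05791 + 0.54225·0.99832·0.28402) = 6.03269°
λ₂ = λ₁ + atan2(sin θ sin δ cos φ₁, cos δ − sin φ₁ sin φ₂) = -156.90123°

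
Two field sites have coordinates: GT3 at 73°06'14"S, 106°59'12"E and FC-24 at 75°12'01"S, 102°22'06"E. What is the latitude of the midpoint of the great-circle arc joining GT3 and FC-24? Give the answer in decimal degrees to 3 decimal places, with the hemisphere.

GT3: φ = -73.10389°, λ = +106.98667°
FC-24: φ = -75.20028°, λ = +102.36833°
Bx = cos φ₂ cos Δλ = 0.254612,  By = cos φ₂ sin Δλ = -0.020568
φₘ = atan2(sin φ₁ + sin φ₂, √((cos φ₁ + Bx)² + By²)) = -74.16426°
λₘ = λ₁ + atan2(By, cos φ₁ + Bx) = 104.82641°

74.164°S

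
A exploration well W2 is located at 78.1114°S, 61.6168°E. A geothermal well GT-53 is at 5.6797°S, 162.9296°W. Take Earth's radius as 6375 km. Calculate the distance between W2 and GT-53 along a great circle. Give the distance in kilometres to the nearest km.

10328 km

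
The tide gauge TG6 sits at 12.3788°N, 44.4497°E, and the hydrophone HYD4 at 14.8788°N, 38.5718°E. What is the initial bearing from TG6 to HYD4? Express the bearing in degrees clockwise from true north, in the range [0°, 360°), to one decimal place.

294.3°

Δλ = -5.8779°
y = sin Δλ · cos φ₂ = -0.098975
x = cos φ₁ sin φ₂ − sin φ₁ cos φ₂ cos Δλ = 0.044709
θ = atan2(y, x) = -65.6905° → 294.3095° (mod 360°)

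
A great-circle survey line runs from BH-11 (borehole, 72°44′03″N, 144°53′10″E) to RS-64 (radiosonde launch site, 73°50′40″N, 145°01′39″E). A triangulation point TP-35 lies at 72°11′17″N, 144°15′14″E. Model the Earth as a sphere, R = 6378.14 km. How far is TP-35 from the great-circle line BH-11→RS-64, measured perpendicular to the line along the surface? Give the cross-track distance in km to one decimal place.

19.4 km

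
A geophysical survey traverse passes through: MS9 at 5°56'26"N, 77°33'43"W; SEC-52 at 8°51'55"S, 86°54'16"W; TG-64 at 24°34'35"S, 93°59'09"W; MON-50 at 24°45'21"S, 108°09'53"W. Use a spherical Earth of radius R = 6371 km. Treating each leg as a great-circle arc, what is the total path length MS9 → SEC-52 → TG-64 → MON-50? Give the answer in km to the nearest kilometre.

MS9: φ = +5.94056°, λ = -77.56194°
SEC-52: φ = -8.86528°, λ = -86.90444°
TG-64: φ = -24.57639°, λ = -93.98583°
MON-50: φ = -24.75583°, λ = -108.16472°
MS9→SEC-52: c = 0.305283 rad, d = 1944.96 km
SEC-52→TG-64: c = 0.298478 rad, d = 1901.60 km
TG-64→MON-50: c = 0.224809 rad, d = 1432.26 km
Total = 1944.96 + 1901.60 + 1432.26 = 5278.82 km

5279 km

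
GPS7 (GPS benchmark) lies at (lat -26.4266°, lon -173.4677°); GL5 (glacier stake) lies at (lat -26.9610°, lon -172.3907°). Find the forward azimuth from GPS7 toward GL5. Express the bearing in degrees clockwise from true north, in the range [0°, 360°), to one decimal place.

119.3°

Δλ = 1.0770°
y = sin Δλ · cos φ₂ = 0.016753
x = cos φ₁ sin φ₂ − sin φ₁ cos φ₂ cos Δλ = -0.009397
θ = atan2(y, x) = 119.2883° → 119.2883° (mod 360°)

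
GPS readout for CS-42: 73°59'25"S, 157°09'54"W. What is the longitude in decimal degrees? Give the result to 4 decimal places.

157.1650°W

157° + 9′/60 + 54″/3600 = 157 + 0.15000 + 0.01500 = 157.1650°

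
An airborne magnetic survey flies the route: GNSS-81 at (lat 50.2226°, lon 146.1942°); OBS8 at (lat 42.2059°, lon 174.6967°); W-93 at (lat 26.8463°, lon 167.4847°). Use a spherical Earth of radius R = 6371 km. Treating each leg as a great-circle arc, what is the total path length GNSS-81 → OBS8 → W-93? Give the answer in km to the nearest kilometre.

GNSS-81→OBS8: c = 0.368730 rad, d = 2349.18 km
OBS8→W-93: c = 0.287155 rad, d = 1829.46 km
Total = 2349.18 + 1829.46 = 4178.64 km

4179 km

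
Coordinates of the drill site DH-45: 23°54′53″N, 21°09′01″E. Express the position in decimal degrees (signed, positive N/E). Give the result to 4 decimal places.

+23.9147°, +21.1503°

lat: 23.9147° N → +23.9147°
lon: 21.1503° E → +21.1503°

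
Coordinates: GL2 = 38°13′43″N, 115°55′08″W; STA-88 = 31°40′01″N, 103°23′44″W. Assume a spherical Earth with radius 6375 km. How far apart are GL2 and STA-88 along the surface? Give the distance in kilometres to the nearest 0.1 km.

GL2: φ = +38.22861°, λ = -115.91889°
STA-88: φ = +31.66694°, λ = -103.39556°
Δφ = -6.5617°,  Δλ = 12.5233°
a = sin²(Δφ/2) + cos φ₁ cos φ₂ sin²(Δλ/2) = 0.011229
c = 2·arcsin(√a) = 0.212332 rad = 12.1657°
d = R·c = 6375 × 0.212332 = 1353.6 km

1353.6 km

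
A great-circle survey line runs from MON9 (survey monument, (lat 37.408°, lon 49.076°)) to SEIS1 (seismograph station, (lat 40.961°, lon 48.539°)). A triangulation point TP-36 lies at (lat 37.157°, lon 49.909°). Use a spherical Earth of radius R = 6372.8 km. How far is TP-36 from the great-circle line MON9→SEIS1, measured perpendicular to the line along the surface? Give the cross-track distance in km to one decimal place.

70.2 km

δ₁₃ = central angle MON9→TP-36 = 0.012369 rad  (haversine)
θ₁₃ = bearing MON9→TP-36 = 110.489°,  θ₁₂ = bearing MON9→SEIS1 = 353.487°
dₓₜ = R·arcsin(sin δ₁₃ · sin(θ₁₃ − θ₁₂)) = 6372.8·arcsin(0.01237·sin(-242.998°)) = 70.234 km
|dₓₜ| = 70.234 km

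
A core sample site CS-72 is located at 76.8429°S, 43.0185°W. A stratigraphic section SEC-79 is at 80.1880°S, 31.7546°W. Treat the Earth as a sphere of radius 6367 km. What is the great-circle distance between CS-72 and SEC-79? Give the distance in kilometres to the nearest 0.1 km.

445.9 km

Δφ = -3.3451°,  Δλ = 11.2639°
a = sin²(Δφ/2) + cos φ₁ cos φ₂ sin²(Δλ/2) = 0.001225
c = 2·arcsin(√a) = 0.070028 rad = 4.0123°
d = R·c = 6367 × 0.070028 = 445.9 km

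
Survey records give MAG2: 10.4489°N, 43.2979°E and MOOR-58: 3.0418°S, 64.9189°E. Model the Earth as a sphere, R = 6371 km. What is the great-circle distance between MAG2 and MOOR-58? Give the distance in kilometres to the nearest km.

2825 km

Δφ = -13.4907°,  Δλ = 21.6210°
a = sin²(Δφ/2) + cos φ₁ cos φ₂ sin²(Δλ/2) = 0.048343
c = 2·arcsin(√a) = 0.443364 rad = 25.4029°
d = R·c = 6371 × 0.443364 = 2824.7 km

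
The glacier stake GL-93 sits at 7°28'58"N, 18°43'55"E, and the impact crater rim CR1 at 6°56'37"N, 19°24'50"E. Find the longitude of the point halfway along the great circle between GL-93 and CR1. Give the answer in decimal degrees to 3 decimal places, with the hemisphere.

19.073°E

GL-93: φ = +7.48278°, λ = +18.73194°
CR1: φ = +6.94361°, λ = +19.41389°
Bx = cos φ₂ cos Δλ = 0.992595,  By = cos φ₂ sin Δλ = 0.011815
φₘ = atan2(sin φ₁ + sin φ₂, √((cos φ₁ + Bx)² + By²)) = 7.21332°
λₘ = λ₁ + atan2(By, cos φ₁ + Bx) = 19.07312°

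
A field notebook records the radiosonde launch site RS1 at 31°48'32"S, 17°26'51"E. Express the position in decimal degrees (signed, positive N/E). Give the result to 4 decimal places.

-31.8089°, +17.4475°

lat: 31.8089° S → -31.8089°
lon: 17.4475° E → +17.4475°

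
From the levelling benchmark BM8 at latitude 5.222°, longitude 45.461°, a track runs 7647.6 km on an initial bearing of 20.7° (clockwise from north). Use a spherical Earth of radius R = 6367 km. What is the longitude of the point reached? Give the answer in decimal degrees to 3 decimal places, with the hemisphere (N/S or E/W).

95.070°E

δ = d/R = 7647.6/6367 = 1.201131 rad
φ₂ = arcsin(sin φ₁ cos δ + cos φ₁ sin δ cos θ)
   = arcsin(0.09101·0.36130 + 0.99585·0.93245·0.93544) = 64.35818°
λ₂ = λ₁ + atan2(sin θ sin δ cos φ₁, cos δ − sin φ₁ sin φ₂) = 95.07039°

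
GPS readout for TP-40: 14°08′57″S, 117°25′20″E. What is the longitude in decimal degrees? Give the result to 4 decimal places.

117° + 25′/60 + 20″/3600 = 117 + 0.41667 + 0.00556 = 117.4222°

117.4222°E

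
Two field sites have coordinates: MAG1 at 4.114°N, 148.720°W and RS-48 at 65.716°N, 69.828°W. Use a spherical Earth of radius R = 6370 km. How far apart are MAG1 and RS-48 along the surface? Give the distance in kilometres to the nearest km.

Δφ = 61.6020°,  Δλ = 78.8920°
a = sin²(Δφ/2) + cos φ₁ cos φ₂ sin²(Δλ/2) = 0.427789
c = 2·arcsin(√a) = 1.425867 rad = 81.6962°
d = R·c = 6370 × 1.425867 = 9082.8 km

9083 km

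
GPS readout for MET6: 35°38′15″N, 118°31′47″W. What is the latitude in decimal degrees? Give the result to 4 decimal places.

35.6375°N

35° + 38′/60 + 15″/3600 = 35 + 0.63333 + 0.00417 = 35.6375°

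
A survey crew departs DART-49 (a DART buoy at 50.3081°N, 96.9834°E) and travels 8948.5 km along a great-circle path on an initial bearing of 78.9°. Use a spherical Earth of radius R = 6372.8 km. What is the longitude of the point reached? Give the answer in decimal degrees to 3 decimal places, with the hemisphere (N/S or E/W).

δ = d/R = 8948.5/6372.8 = 1.404171 rad
φ₂ = arcsin(sin φ₁ cos δ + cos φ₁ sin δ cos θ)
   = arcsin(0.76949·0.16586 + 0.63866·0.98615·0.19252) = 14.41107°
λ₂ = λ₁ + atan2(sin θ sin δ cos φ₁, cos δ − sin φ₁ sin φ₂) = -170.63976°

170.640°W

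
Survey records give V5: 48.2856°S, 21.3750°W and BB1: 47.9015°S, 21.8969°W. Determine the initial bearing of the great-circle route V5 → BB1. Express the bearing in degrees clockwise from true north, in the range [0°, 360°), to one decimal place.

Δλ = -0.5219°
y = sin Δλ · cos φ₂ = -0.006107
x = cos φ₁ sin φ₂ − sin φ₁ cos φ₂ cos Δλ = 0.006683
θ = atan2(y, x) = -42.4194° → 317.5806° (mod 360°)

317.6°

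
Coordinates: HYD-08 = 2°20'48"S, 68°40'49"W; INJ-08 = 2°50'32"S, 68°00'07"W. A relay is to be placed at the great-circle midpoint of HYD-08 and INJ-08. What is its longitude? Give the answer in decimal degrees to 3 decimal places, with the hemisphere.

68.341°W

HYD-08: φ = -2.34667°, λ = -68.68028°
INJ-08: φ = -2.84222°, λ = -68.00194°
Bx = cos φ₂ cos Δλ = 0.998700,  By = cos φ₂ sin Δλ = 0.011824
φₘ = atan2(sin φ₁ + sin φ₂, √((cos φ₁ + Bx)² + By²)) = -2.59449°
λₘ = λ₁ + atan2(By, cos φ₁ + Bx) = -68.34118°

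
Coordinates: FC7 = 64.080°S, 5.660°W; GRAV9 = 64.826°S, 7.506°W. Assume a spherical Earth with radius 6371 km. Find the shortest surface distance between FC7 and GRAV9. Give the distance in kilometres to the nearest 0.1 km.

Δφ = -0.7460°,  Δλ = -1.8460°
a = sin²(Δφ/2) + cos φ₁ cos φ₂ sin²(Δλ/2) = 0.000091
c = 2·arcsin(√a) = 0.019040 rad = 1.0909°
d = R·c = 6371 × 0.019040 = 121.3 km

121.3 km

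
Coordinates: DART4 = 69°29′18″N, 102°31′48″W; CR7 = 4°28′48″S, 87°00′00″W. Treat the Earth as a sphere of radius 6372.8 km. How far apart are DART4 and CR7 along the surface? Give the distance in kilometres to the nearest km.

DART4: φ = +69.48833°, λ = -102.53000°
CR7: φ = -4.48000°, λ = -87.00000°
Δφ = -73.9683°,  Δλ = 15.5300°
a = sin²(Δφ/2) + cos φ₁ cos φ₂ sin²(Δλ/2) = 0.368293
c = 2·arcsin(√a) = 1.304236 rad = 74.7272°
d = R·c = 6372.8 × 1.304236 = 8311.6 km

8312 km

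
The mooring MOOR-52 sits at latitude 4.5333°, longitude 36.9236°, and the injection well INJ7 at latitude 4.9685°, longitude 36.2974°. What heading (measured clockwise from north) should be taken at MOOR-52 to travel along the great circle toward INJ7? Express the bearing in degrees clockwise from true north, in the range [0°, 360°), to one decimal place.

304.9°

Δλ = -0.6262°
y = sin Δλ · cos φ₂ = -0.010888
x = cos φ₁ sin φ₂ − sin φ₁ cos φ₂ cos Δλ = 0.007600
θ = atan2(y, x) = -55.0832° → 304.9168° (mod 360°)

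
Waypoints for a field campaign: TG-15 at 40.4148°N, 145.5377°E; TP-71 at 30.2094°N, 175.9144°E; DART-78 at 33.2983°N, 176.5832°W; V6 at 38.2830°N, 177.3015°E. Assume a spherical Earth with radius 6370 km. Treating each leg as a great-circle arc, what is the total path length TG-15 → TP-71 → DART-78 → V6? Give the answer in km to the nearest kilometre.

4531 km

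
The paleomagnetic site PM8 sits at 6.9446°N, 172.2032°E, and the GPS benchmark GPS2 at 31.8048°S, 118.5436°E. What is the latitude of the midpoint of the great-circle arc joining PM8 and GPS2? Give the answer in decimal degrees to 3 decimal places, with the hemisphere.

Bx = cos φ₂ cos Δλ = 0.503604,  By = cos φ₂ sin Δλ = -0.684562
φₘ = atan2(sin φ₁ + sin φ₂, √((cos φ₁ + Bx)² + By²)) = -13.86438°
λₘ = λ₁ + atan2(By, cos φ₁ + Bx) = 147.61849°

13.864°S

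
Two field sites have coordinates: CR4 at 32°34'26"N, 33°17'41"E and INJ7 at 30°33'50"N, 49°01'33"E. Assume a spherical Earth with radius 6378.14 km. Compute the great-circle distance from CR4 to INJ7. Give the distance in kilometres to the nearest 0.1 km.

1507.3 km

CR4: φ = +32.57389°, λ = +33.29472°
INJ7: φ = +30.56389°, λ = +49.02583°
Δφ = -2.0100°,  Δλ = 15.7311°
a = sin²(Δφ/2) + cos φ₁ cos φ₂ sin²(Δλ/2) = 0.013897
c = 2·arcsin(√a) = 0.236318 rad = 13.5400°
d = R·c = 6378.14 × 0.236318 = 1507.3 km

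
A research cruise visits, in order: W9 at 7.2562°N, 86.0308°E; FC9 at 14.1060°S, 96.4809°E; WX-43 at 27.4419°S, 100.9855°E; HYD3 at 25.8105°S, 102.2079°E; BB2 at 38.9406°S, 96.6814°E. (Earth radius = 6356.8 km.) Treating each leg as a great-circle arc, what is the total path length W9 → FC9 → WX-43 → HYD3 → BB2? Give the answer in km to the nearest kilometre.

W9→FC9: c = 0.414448 rad, d = 2634.57 km
FC9→WX-43: c = 0.244015 rad, d = 1551.15 km
WX-43→HYD3: c = 0.034270 rad, d = 217.85 km
HYD3→BB2: c = 0.243077 rad, d = 1545.19 km
Total = 2634.57 + 1551.15 + 217.85 + 1545.19 = 5948.76 km

5949 km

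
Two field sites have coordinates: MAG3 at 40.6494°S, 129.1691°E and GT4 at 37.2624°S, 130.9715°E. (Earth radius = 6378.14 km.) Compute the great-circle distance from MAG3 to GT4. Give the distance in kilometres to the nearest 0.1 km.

Δφ = 3.3870°,  Δλ = 1.8024°
a = sin²(Δφ/2) + cos φ₁ cos φ₂ sin²(Δλ/2) = 0.001023
c = 2·arcsin(√a) = 0.063972 rad = 3.6653°
d = R·c = 6378.14 × 0.063972 = 408.0 km

408.0 km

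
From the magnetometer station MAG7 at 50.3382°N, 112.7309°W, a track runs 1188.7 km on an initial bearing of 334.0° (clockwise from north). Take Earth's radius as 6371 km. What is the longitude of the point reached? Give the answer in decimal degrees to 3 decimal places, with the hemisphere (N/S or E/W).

121.990°W

δ = d/R = 1188.7/6371 = 0.186580 rad
φ₂ = arcsin(sin φ₁ cos δ + cos φ₁ sin δ cos θ)
   = arcsin(0.76983·0.98264 + 0.63825·0.18550·0.89879) = 59.64126°
λ₂ = λ₁ + atan2(sin θ sin δ cos φ₁, cos δ − sin φ₁ sin φ₂) = -121.98965°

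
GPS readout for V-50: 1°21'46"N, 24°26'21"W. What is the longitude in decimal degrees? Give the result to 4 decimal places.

24.4392°W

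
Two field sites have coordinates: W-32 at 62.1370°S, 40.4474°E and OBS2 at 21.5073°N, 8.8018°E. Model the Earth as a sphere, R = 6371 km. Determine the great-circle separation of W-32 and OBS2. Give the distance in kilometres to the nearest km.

9714 km

Δφ = 83.6443°,  Δλ = -31.6456°
a = sin²(Δφ/2) + cos φ₁ cos φ₂ sin²(Δλ/2) = 0.476976
c = 2·arcsin(√a) = 1.524733 rad = 87.3607°
d = R·c = 6371 × 1.524733 = 9714.1 km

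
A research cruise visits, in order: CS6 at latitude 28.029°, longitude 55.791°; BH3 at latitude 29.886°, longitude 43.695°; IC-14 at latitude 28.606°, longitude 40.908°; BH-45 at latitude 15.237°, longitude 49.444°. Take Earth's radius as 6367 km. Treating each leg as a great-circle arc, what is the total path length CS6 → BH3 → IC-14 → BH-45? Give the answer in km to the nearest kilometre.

3224 km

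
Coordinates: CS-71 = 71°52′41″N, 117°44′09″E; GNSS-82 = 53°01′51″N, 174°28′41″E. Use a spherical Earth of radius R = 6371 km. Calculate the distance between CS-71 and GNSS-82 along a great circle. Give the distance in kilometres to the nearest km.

CS-71: φ = +71.87806°, λ = +117.73583°
GNSS-82: φ = +53.03083°, λ = +174.47806°
Δφ = -18.8472°,  Δλ = 56.7422°
a = sin²(Δφ/2) + cos φ₁ cos φ₂ sin²(Δλ/2) = 0.069045
c = 2·arcsin(√a) = 0.531771 rad = 30.4682°
d = R·c = 6371 × 0.531771 = 3387.9 km

3388 km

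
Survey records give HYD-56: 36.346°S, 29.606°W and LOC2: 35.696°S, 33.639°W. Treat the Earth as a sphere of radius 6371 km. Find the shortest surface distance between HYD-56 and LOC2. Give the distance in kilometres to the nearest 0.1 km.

369.8 km

Δφ = 0.6500°,  Δλ = -4.0330°
a = sin²(Δφ/2) + cos φ₁ cos φ₂ sin²(Δλ/2) = 0.000842
c = 2·arcsin(√a) = 0.058045 rad = 3.3258°
d = R·c = 6371 × 0.058045 = 369.8 km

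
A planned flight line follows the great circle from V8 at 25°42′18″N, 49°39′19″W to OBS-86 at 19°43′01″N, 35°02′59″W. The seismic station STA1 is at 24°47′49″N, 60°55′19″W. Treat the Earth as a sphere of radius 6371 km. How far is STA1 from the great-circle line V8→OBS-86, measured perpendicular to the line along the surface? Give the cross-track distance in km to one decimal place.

V8: φ = +25.70500°, λ = -49.65528°
OBS-86: φ = +19.71694°, λ = -35.04972°
STA1: φ = +24.79694°, λ = -60.92194°
δ₁₃ = central angle V8→STA1 = 0.178501 rad  (haversine)
θ₁₃ = bearing V8→STA1 = 267.334°,  θ₁₂ = bearing V8→OBS-86 = 111.001°
dₓₜ = R·arcsin(sin δ₁₃ · sin(θ₁₃ − θ₁₂)) = 6371·arcsin(0.17755·sin(156.333°)) = 454.479 km
|dₓₜ| = 454.479 km

454.5 km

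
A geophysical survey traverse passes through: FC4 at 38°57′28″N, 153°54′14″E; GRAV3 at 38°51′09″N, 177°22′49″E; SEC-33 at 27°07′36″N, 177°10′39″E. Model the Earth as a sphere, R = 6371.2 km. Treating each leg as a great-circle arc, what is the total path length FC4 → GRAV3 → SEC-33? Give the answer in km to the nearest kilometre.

3330 km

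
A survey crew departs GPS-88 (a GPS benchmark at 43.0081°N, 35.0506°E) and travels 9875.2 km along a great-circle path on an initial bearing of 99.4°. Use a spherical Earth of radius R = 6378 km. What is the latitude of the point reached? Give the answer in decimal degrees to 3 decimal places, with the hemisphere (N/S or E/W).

δ = d/R = 9875.2/6378 = 1.548322 rad
φ₂ = arcsin(sin φ₁ cos δ + cos φ₁ sin δ cos θ)
   = arcsin(0.68210·0.02247 + 0.73126·0.99975·-0.16333) = -5.97387°
λ₂ = λ₁ + atan2(sin θ sin δ cos φ₁, cos δ − sin φ₁ sin φ₂) = 117.66724°

5.974°S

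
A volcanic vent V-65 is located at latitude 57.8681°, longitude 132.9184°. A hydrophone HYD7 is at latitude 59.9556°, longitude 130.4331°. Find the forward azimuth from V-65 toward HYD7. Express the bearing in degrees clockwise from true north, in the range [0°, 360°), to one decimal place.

329.5°

Δλ = -2.4853°
y = sin Δλ · cos φ₂ = -0.021711
x = cos φ₁ sin φ₂ − sin φ₁ cos φ₂ cos Δλ = 0.036824
θ = atan2(y, x) = -30.5223° → 329.4777° (mod 360°)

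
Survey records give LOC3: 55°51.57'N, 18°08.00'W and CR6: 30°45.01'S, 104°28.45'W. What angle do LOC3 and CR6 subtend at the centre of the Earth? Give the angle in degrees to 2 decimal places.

LOC3: φ = +55.85950°, λ = -18.13333°
CR6: φ = -30.75017°, λ = -104.47417°
Δφ = -86.6097°,  Δλ = -86.3408°
a = sin²(Δφ/2) + cos φ₁ cos φ₂ sin²(Δλ/2) = 0.696199
c = 2·arcsin(√a) = 1.974034 rad = 113.1038°

113.10°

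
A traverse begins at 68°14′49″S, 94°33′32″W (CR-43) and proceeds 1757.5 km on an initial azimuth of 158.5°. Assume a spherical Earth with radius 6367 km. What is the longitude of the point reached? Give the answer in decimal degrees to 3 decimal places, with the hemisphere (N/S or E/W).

55.032°W

CR-43: φ = -68.24694°, λ = -94.55889°
δ = d/R = 1757.5/6367 = 0.276033 rad
φ₂ = arcsin(sin φ₁ cos δ + cos φ₁ sin δ cos θ)
   = arcsin(-0.92879·0.96214 + 0.37061·0.27254·-0.93042) = -80.97027°
λ₂ = λ₁ + atan2(sin θ sin δ cos φ₁, cos δ − sin φ₁ sin φ₂) = -55.03242°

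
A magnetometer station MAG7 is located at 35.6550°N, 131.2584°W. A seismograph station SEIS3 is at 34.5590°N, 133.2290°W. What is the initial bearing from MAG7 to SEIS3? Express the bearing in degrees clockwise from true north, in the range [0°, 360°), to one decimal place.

Δλ = -1.9706°
y = sin Δλ · cos φ₂ = -0.028319
x = cos φ₁ sin φ₂ − sin φ₁ cos φ₂ cos Δλ = -0.018844
θ = atan2(y, x) = -123.6403° → 236.3597° (mod 360°)

236.4°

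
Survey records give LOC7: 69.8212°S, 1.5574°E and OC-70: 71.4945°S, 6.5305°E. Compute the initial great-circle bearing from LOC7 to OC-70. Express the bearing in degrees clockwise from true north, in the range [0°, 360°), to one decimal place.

Δλ = 4.9731°
y = sin Δλ · cos φ₂ = 0.027514
x = cos φ₁ sin φ₂ − sin φ₁ cos φ₂ cos Δλ = -0.030322
θ = atan2(y, x) = 137.7791° → 137.7791° (mod 360°)

137.8°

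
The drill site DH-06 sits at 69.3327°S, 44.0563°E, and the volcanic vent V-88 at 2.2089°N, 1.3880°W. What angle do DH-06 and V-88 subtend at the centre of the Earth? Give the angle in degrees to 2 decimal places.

Δφ = 71.5416°,  Δλ = -45.4443°
a = sin²(Δφ/2) + cos φ₁ cos φ₂ sin²(Δλ/2) = 0.394311
c = 2·arcsin(√a) = 1.357812 rad = 77.7969°

77.80°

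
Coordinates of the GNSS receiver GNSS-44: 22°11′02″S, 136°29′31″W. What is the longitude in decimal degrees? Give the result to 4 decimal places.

136° + 29′/60 + 31″/3600 = 136 + 0.48333 + 0.00861 = 136.4919°

136.4919°W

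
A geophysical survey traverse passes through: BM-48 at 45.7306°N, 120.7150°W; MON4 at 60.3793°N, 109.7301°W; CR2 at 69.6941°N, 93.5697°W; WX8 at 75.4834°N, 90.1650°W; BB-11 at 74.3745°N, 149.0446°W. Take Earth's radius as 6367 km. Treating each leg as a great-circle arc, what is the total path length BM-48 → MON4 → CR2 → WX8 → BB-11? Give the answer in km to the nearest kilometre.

BM-48→MON4: c = 0.279574 rad, d = 1780.05 km
MON4→CR2: c = 0.200152 rad, d = 1274.37 km
CR2→WX8: c = 0.102553 rad, d = 652.96 km
WX8→BB-11: c = 0.256862 rad, d = 1635.44 km
Total = 1780.05 + 1274.37 + 652.96 + 1635.44 = 5342.81 km

5343 km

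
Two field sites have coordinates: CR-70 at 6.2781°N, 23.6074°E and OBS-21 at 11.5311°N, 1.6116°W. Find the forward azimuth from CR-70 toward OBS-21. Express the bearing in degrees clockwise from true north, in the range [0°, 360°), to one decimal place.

283.7°

Δλ = -25.2190°
y = sin Δλ · cos φ₂ = -0.417479
x = cos φ₁ sin φ₂ − sin φ₁ cos φ₂ cos Δλ = 0.101766
θ = atan2(y, x) = -76.3005° → 283.6995° (mod 360°)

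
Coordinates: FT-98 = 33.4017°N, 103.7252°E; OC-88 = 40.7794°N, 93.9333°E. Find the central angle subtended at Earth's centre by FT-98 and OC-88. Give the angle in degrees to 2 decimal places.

Δφ = 7.3777°,  Δλ = -9.7919°
a = sin²(Δφ/2) + cos φ₁ cos φ₂ sin²(Δλ/2) = 0.008744
c = 2·arcsin(√a) = 0.187293 rad = 10.7311°

10.73°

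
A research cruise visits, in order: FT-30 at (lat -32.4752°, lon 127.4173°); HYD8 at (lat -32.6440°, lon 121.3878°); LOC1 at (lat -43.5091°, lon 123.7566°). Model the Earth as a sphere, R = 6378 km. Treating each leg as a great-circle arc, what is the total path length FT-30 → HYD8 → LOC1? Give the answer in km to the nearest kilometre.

1793 km

FT-30→HYD8: c = 0.088732 rad, d = 565.93 km
HYD8→LOC1: c = 0.192381 rad, d = 1227.00 km
Total = 565.93 + 1227.00 = 1792.94 km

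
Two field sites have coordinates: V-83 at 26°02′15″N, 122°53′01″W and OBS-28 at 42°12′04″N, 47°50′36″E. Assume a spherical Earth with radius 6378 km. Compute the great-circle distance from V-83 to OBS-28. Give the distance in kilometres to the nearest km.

12381 km

V-83: φ = +26.03750°, λ = -122.88361°
OBS-28: φ = +42.20111°, λ = +47.84333°
Δφ = 16.1636°,  Δλ = 170.7269°
a = sin²(Δφ/2) + cos φ₁ cos φ₂ sin²(Δλ/2) = 0.681022
c = 2·arcsin(√a) = 1.941256 rad = 111.2258°
d = R·c = 6378 × 1.941256 = 12381.3 km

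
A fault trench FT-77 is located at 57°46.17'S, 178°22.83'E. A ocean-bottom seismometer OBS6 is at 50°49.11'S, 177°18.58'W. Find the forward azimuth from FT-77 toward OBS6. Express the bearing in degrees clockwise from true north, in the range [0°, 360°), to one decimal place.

21.7°

FT-77: φ = -57.76950°, λ = +178.38050°
OBS6: φ = -50.81850°, λ = -177.30967°
Δλ = 4.3098°
y = sin Δλ · cos φ₂ = 0.047478
x = cos φ₁ sin φ₂ − sin φ₁ cos φ₂ cos Δλ = 0.119509
θ = atan2(y, x) = 21.6667° → 21.6667° (mod 360°)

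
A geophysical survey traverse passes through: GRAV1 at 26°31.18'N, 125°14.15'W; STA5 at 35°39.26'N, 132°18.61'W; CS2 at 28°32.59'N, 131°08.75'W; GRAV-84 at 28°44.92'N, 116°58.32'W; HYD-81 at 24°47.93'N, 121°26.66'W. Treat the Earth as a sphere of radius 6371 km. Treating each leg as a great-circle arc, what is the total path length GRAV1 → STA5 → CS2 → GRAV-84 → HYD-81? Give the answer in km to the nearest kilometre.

GRAV1: φ = +26.51967°, λ = -125.23583°
STA5: φ = +35.65433°, λ = -132.31017°
CS2: φ = +28.54317°, λ = -131.14583°
GRAV-84: φ = +28.74867°, λ = -116.97200°
HYD-81: φ = +24.79883°, λ = -121.44433°
GRAV1→STA5: c = 0.191168 rad, d = 1217.93 km
STA5→CS2: c = 0.125298 rad, d = 798.27 km
CS2→GRAV-84: c = 0.217002 rad, d = 1382.52 km
GRAV-84→HYD-81: c = 0.098005 rad, d = 624.39 km
Total = 1217.93 + 798.27 + 1382.52 + 624.39 = 4023.12 km

4023 km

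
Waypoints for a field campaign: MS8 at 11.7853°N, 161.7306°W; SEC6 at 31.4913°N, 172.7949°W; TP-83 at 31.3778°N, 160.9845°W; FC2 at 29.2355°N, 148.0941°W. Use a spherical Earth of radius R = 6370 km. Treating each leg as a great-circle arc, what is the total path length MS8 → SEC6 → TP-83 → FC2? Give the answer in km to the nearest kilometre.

MS8→SEC6: c = 0.387334 rad, d = 2467.32 km
SEC6→TP-83: c = 0.175804 rad, d = 1119.87 km
TP-83→FC2: c = 0.197674 rad, d = 1259.18 km
Total = 2467.32 + 1119.87 + 1259.18 = 4846.37 km

4846 km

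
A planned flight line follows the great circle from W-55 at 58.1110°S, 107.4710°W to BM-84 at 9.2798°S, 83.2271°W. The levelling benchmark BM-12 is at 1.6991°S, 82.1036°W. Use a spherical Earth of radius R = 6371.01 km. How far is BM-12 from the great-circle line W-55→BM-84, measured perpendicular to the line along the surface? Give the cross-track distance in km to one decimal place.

δ₁₃ = central angle W-55→BM-12 = 1.044535 rad  (haversine)
θ₁₃ = bearing W-55→BM-12 = 29.686°,  θ₁₂ = bearing W-55→BM-84 = 30.835°
dₓₜ = R·arcsin(sin δ₁₃ · sin(θ₁₃ − θ₁₂)) = 6371.01·arcsin(0.86469·sin(-1.149°)) = -110.478 km
|dₓₜ| = 110.478 km

110.5 km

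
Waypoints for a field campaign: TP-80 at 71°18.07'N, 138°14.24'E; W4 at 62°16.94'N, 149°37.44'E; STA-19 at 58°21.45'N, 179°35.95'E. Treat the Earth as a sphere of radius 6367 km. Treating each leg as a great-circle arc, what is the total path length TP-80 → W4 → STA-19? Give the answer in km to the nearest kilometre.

TP-80: φ = +71.30117°, λ = +138.23733°
W4: φ = +62.28233°, λ = +149.62400°
STA-19: φ = +58.35750°, λ = +179.59917°
TP-80→W4: c = 0.175141 rad, d = 1115.13 km
W4→STA-19: c = 0.265289 rad, d = 1689.10 km
Total = 1115.13 + 1689.10 = 2804.22 km

2804 km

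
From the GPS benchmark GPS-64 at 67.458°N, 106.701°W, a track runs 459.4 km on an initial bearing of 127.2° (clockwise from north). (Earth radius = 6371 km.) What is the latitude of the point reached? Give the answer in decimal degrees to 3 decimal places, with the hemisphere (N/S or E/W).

δ = d/R = 459.4/6371 = 0.072108 rad
φ₂ = arcsin(sin φ₁ cos δ + cos φ₁ sin δ cos θ)
   = arcsin(0.92360·0.99740 + 0.38336·0.07205·-0.60460) = 64.75602°
λ₂ = λ₁ + atan2(sin θ sin δ cos φ₁, cos δ − sin φ₁ sin φ₂) = -98.96781°

64.756°N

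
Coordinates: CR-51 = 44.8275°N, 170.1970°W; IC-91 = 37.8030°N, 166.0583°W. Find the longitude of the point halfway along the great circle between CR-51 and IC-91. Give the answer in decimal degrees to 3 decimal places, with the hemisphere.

168.016°W

Bx = cos φ₂ cos Δλ = 0.788062,  By = cos φ₂ sin Δλ = 0.057024
φₘ = atan2(sin φ₁ + sin φ₂, √((cos φ₁ + Bx)² + By²)) = 41.33373°
λₘ = λ₁ + atan2(By, cos φ₁ + Bx) = -168.01596°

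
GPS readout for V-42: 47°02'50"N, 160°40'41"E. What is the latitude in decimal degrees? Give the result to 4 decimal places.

47.0472°N

47° + 2′/60 + 50″/3600 = 47 + 0.03333 + 0.01389 = 47.0472°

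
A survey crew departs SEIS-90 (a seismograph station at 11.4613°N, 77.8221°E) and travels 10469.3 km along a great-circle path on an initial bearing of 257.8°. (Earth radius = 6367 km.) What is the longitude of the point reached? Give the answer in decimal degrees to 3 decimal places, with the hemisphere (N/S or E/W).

δ = d/R = 10469.3/6367 = 1.644307 rad
φ₂ = arcsin(sin φ₁ cos δ + cos φ₁ sin δ cos θ)
   = arcsin(0.19871·-0.07344 + 0.98006·0.99730·-0.21132) = -12.77631°
λ₂ = λ₁ + atan2(sin θ sin δ cos φ₁, cos δ − sin φ₁ sin φ₂) = -13.94665°

13.947°W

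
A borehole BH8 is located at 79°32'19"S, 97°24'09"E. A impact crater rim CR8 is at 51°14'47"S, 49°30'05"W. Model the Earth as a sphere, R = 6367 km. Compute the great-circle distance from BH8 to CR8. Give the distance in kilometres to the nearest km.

5312 km

BH8: φ = -79.53861°, λ = +97.40250°
CR8: φ = -51.24639°, λ = -49.50139°
Δφ = 28.2922°,  Δλ = -146.9039°
a = sin²(Δφ/2) + cos φ₁ cos φ₂ sin²(Δλ/2) = 0.164168
c = 2·arcsin(√a) = 0.834345 rad = 47.8045°
d = R·c = 6367 × 0.834345 = 5312.3 km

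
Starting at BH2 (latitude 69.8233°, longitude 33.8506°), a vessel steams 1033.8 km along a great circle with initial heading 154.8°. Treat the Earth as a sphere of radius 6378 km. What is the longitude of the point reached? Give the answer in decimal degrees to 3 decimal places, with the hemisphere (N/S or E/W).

δ = d/R = 1033.8/6378 = 0.162088 rad
φ₂ = arcsin(sin φ₁ cos δ + cos φ₁ sin δ cos θ)
   = arcsin(0.93863·0.98689 + 0.34492·0.16138·-0.90483) = 61.15941°
λ₂ = λ₁ + atan2(sin θ sin δ cos φ₁, cos δ − sin φ₁ sin φ₂) = 42.03999°

42.040°E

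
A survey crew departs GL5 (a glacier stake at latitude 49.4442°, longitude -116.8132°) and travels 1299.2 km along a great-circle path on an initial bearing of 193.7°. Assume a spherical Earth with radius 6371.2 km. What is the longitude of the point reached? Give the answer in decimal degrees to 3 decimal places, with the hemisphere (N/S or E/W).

120.304°W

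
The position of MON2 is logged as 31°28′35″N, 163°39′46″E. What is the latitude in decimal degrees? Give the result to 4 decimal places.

31.4764°N

31° + 28′/60 + 35″/3600 = 31 + 0.46667 + 0.00972 = 31.4764°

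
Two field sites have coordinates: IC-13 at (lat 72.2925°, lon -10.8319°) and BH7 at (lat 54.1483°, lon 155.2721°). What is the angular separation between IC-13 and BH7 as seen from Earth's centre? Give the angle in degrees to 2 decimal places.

Δφ = -18.1442°,  Δλ = 166.1040°
a = sin²(Δφ/2) + cos φ₁ cos φ₂ sin²(Δλ/2) = 0.200397
c = 2·arcsin(√a) = 0.928288 rad = 53.1870°

53.19°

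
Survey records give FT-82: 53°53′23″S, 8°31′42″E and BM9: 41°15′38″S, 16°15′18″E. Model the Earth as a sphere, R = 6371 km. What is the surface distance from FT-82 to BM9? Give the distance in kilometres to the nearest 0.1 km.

1517.1 km

FT-82: φ = -53.88972°, λ = +8.52833°
BM9: φ = -41.26056°, λ = +16.25500°
Δφ = 12.6292°,  Δλ = 7.7267°
a = sin²(Δφ/2) + cos φ₁ cos φ₂ sin²(Δλ/2) = 0.014108
c = 2·arcsin(√a) = 0.238119 rad = 13.6432°
d = R·c = 6371 × 0.238119 = 1517.1 km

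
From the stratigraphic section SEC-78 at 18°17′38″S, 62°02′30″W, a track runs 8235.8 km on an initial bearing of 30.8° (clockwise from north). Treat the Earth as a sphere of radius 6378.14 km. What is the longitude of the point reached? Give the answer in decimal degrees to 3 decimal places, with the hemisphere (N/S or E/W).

18.679°W

SEC-78: φ = -18.29389°, λ = -62.04167°
δ = d/R = 8235.8/6378.14 = 1.291254 rad
φ₂ = arcsin(sin φ₁ cos δ + cos φ₁ sin δ cos θ)
   = arcsin(-0.31389·0.27592 + 0.94946·0.96118·0.85896) = 44.20932°
λ₂ = λ₁ + atan2(sin θ sin δ cos φ₁, cos δ − sin φ₁ sin φ₂) = -18.67863°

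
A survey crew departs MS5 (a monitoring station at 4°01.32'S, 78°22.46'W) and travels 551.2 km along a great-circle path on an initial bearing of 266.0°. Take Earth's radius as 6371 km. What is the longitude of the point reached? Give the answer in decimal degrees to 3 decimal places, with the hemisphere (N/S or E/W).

83.334°W

MS5: φ = -4.02200°, λ = -78.37433°
δ = d/R = 551.2/6371 = 0.086517 rad
φ₂ = arcsin(sin φ₁ cos δ + cos φ₁ sin δ cos θ)
   = arcsin(-0.07014·0.99626 + 0.99754·0.08641·-0.06976) = -4.35236°
λ₂ = λ₁ + atan2(sin θ sin δ cos φ₁, cos δ − sin φ₁ sin φ₂) = -83.33363°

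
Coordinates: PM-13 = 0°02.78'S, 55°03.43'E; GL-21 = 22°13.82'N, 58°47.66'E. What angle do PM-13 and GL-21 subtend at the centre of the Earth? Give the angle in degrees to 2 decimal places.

PM-13: φ = -0.04633°, λ = +55.05717°
GL-21: φ = +22.23033°, λ = +58.79433°
Δφ = 22.2767°,  Δλ = 3.7372°
a = sin²(Δφ/2) + cos φ₁ cos φ₂ sin²(Δλ/2) = 0.038302
c = 2·arcsin(√a) = 0.393961 rad = 22.5723°

22.57°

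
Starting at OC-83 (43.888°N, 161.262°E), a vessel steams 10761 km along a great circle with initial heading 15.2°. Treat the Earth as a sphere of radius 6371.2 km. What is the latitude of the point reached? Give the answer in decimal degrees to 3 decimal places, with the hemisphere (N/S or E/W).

δ = d/R = 10761/6371.2 = 1.689007 rad
φ₂ = arcsin(sin φ₁ cos δ + cos φ₁ sin δ cos θ)
   = arcsin(0.69325·-0.11794 + 0.72070·0.99302·0.96502) = 37.50795°
λ₂ = λ₁ + atan2(sin θ sin δ cos φ₁, cos δ − sin φ₁ sin φ₂) = -37.89822°

37.508°N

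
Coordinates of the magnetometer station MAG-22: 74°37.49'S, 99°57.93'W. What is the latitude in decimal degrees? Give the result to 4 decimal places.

74.6248°S

74° + 37.49′/60 = 74 + 0.62483 = 74.6248°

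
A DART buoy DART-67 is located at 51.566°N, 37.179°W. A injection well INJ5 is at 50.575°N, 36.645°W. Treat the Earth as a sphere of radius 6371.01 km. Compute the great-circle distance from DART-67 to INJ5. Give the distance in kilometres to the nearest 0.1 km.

Δφ = -0.9910°,  Δλ = 0.5340°
a = sin²(Δφ/2) + cos φ₁ cos φ₂ sin²(Δλ/2) = 0.000083
c = 2·arcsin(√a) = 0.018261 rad = 1.0463°
d = R·c = 6371.01 × 0.018261 = 116.3 km

116.3 km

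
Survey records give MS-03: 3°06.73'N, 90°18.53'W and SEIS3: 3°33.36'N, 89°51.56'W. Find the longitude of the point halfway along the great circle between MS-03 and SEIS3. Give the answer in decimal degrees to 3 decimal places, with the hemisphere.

MS-03: φ = +3.11217°, λ = -90.30883°
SEIS3: φ = +3.55600°, λ = -89.85933°
Bx = cos φ₂ cos Δλ = 0.998044,  By = cos φ₂ sin Δλ = 0.007830
φₘ = atan2(sin φ₁ + sin φ₂, √((cos φ₁ + Bx)² + By²)) = 3.33411°
λₘ = λ₁ + atan2(By, cos φ₁ + Bx) = -90.08413°

90.084°W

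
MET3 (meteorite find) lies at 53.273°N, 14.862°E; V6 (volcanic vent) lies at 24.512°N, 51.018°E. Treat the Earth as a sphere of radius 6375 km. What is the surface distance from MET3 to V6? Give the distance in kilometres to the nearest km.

4393 km

Δφ = -28.7610°,  Δλ = 36.1560°
a = sin²(Δφ/2) + cos φ₁ cos φ₂ sin²(Δλ/2) = 0.114077
c = 2·arcsin(√a) = 0.689056 rad = 39.4800°
d = R·c = 6375 × 0.689056 = 4392.7 km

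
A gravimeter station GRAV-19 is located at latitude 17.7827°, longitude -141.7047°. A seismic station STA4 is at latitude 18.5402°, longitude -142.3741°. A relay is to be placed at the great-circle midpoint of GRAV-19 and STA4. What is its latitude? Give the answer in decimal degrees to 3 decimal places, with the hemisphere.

18.162°N

Bx = cos φ₂ cos Δλ = 0.948036,  By = cos φ₂ sin Δλ = -0.011077
φₘ = atan2(sin φ₁ + sin φ₂, √((cos φ₁ + Bx)² + By²)) = 18.16174°
λₘ = λ₁ + atan2(By, cos φ₁ + Bx) = -142.03867°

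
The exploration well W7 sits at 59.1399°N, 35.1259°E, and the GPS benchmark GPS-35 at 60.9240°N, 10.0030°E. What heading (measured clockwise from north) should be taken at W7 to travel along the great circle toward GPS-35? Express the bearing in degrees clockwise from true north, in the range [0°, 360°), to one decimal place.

Δλ = -25.1229°
y = sin Δλ · cos φ₂ = -0.206324
x = cos φ₁ sin φ₂ − sin φ₁ cos φ₂ cos Δλ = 0.070598
θ = atan2(y, x) = -71.1106° → 288.8894° (mod 360°)

288.9°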